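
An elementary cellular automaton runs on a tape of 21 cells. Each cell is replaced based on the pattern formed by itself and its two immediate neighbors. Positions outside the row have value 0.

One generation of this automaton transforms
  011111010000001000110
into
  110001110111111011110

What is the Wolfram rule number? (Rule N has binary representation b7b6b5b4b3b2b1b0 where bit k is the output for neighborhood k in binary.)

position 2: 111 → 0  (bit 7 = 0)
position 5: 110 → 1  (bit 6 = 1)
position 6: 101 → 1  (bit 5 = 1)
position 8: 100 → 0  (bit 4 = 0)
position 1: 011 → 1  (bit 3 = 1)
position 7: 010 → 1  (bit 2 = 1)
position 0: 001 → 1  (bit 1 = 1)
position 9: 000 → 1  (bit 0 = 1)
bits b7..b0 = 01101111 = 111

111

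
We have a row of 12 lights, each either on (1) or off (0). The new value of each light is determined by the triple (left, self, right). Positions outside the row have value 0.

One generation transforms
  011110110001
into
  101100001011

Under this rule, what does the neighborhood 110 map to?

At position 4 the neighborhood is 110; the next row has 0 there.

0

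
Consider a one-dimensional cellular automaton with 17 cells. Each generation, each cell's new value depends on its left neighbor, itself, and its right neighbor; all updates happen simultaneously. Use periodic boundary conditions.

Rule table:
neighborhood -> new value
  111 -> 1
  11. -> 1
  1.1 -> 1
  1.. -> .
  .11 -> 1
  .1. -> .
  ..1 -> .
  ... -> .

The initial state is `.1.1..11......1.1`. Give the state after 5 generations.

1.1...11.......1.
.1....11........1
1.....11.........
......11.........
......11.........

......11.........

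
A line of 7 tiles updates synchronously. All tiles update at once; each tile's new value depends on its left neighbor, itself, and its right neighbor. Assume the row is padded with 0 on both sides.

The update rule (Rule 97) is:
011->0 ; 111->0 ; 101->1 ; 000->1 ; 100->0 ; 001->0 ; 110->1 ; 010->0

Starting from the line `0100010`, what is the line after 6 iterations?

0010001

iteration 1: 0001000
iteration 2: 1100011
iteration 3: 0101001
iteration 4: 0010000
iteration 5: 1000111
iteration 6: 0010001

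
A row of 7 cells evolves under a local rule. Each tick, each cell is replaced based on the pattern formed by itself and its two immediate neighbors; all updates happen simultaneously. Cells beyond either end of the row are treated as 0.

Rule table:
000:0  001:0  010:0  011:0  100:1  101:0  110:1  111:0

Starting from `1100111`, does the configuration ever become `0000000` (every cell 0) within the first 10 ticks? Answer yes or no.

yes

0110001
0011000
0001100
0000110
0000011
0000001
0000000
all cells are 0 at tick 7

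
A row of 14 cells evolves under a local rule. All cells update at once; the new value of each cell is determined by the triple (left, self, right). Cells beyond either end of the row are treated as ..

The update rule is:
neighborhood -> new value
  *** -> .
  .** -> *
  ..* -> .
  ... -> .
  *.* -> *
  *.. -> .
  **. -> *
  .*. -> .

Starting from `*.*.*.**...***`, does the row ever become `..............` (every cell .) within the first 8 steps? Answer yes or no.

step 1: .*.*.***...*.*
step 2: ..*.**.*....*.
step 3: ...****.......
step 4: ...*..*.......
step 5: ..............
all cells are . at step 5

yes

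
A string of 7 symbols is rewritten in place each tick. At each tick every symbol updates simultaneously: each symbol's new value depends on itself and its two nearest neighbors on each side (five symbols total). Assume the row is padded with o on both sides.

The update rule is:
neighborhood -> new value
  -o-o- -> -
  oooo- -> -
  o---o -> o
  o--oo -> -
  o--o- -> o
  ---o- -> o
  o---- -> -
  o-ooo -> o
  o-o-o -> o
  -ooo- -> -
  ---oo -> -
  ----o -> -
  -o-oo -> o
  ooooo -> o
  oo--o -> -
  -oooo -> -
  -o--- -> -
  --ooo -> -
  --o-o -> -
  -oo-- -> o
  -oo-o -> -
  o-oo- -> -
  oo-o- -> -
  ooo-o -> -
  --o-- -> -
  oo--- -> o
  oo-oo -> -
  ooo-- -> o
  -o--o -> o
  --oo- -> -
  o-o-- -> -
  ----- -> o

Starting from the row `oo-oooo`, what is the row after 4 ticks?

oo-oo--

tick 1: ---o-oo
tick 2: ooo-oo-
tick 3: o------
tick 4: oo-oo--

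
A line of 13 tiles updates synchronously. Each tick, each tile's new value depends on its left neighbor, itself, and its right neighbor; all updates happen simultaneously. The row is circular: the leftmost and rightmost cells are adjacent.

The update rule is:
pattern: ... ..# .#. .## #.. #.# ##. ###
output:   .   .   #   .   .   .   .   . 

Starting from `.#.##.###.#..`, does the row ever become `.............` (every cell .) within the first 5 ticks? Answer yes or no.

no

tick 1: .#........#..
tick 2: .#........#..  (fixed point — unchanged through tick 5)
tick 5 is .#........#.., still not uniform .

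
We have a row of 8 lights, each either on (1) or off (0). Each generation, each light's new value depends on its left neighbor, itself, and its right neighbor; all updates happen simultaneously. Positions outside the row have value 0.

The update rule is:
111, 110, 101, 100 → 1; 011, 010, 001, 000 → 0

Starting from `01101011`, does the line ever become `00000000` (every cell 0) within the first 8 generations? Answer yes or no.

yes

00110101
00011010
00001101
00000110
00000011
00000001
00000000
all cells are 0 at generation 7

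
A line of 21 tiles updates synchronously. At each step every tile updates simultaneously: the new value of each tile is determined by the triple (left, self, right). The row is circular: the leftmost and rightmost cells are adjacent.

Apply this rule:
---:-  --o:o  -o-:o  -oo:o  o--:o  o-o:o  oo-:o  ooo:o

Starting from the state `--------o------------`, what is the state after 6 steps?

--ooooooooooooo------

-------ooo-----------
------ooooo----------
-----ooooooo---------
----ooooooooo--------
---ooooooooooo-------
--ooooooooooooo------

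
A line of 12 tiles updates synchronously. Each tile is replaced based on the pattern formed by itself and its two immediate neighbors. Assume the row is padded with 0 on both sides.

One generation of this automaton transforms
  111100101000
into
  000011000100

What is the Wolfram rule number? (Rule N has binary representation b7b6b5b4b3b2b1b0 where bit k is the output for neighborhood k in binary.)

18

position 1: 111 → 0  (bit 7 = 0)
position 3: 110 → 0  (bit 6 = 0)
position 7: 101 → 0  (bit 5 = 0)
position 4: 100 → 1  (bit 4 = 1)
position 0: 011 → 0  (bit 3 = 0)
position 6: 010 → 0  (bit 2 = 0)
position 5: 001 → 1  (bit 1 = 1)
position 10: 000 → 0  (bit 0 = 0)
bits b7..b0 = 00010010 = 18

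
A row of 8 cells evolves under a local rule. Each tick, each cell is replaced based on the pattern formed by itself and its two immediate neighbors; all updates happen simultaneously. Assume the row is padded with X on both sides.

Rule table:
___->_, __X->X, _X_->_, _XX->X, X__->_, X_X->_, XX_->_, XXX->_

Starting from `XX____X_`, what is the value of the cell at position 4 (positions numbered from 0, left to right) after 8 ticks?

tick 1: _____X__
tick 2: ____X__X
tick 3: ___X__XX
tick 4: __X__XX_
tick 5: _X__XX__
tick 6: ___XX__X
tick 7: __XX__XX
tick 8: _XX__XX_
position 4 holds _

_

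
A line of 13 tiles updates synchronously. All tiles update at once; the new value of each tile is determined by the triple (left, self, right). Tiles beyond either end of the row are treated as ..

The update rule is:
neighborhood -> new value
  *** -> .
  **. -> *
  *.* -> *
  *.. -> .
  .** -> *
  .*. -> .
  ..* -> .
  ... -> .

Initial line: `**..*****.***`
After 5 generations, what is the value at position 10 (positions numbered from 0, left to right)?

*

**..*...***.*
**......*.**.
**.......***.
**.......*.*.
**........*..
position 10 holds *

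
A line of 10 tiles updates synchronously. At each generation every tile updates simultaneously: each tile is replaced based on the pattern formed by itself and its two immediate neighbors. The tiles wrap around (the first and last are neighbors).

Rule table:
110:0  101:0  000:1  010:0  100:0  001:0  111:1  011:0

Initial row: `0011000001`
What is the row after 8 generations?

0100111110

generation 1: 0000011100
generation 2: 1111001001
generation 3: 1110000000
generation 4: 0100111110
generation 5: 0000011100  (repeats generation 1; period 4)
generation 8: 0100111110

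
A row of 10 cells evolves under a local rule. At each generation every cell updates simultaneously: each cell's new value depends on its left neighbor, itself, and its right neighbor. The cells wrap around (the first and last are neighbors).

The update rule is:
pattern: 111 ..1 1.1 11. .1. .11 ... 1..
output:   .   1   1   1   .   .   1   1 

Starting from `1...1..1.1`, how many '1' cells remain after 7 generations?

7

1111.11.1.
...11.11.1
111.11.11.
..11.11.11
11.11.11.1
.11.11.11.
1.11.11.11
count of 1: 7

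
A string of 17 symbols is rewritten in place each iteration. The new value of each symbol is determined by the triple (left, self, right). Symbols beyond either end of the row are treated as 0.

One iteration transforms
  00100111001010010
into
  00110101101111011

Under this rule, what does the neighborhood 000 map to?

0

At position 0 the neighborhood is 000; the next row has 0 there.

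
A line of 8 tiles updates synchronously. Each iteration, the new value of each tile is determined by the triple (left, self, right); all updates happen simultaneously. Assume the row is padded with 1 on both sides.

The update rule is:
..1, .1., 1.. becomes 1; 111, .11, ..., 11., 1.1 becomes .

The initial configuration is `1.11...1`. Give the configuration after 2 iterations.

....1.1.
1..11.1.

1..11.1.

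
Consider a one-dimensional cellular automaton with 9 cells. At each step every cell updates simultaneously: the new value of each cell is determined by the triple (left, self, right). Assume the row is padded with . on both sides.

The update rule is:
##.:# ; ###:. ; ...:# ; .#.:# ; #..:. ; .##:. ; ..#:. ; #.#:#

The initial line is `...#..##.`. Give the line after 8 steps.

##.#...#.
.###.#.#.
...#####.
##.....#.
.#.###.#.
.##..###.
..#....#.
#.#.##.#.

#.#.##.#.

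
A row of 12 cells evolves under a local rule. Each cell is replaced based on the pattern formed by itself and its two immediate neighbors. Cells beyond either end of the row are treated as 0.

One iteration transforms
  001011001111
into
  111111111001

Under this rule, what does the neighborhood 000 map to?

1

At position 0 the neighborhood is 000; the next row has 1 there.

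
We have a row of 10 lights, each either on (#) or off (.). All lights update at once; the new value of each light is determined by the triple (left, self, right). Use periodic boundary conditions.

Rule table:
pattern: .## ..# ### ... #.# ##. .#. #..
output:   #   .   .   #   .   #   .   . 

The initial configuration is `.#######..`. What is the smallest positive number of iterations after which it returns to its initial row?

8

iteration 1: .#.....#.#
iteration 2: ...###....
iteration 3: ##.#.#.###
iteration 4: .#.....#..
iteration 5: ...###...#
iteration 6: .#.#.#.#..
iteration 7: .........#
iteration 8: .#######..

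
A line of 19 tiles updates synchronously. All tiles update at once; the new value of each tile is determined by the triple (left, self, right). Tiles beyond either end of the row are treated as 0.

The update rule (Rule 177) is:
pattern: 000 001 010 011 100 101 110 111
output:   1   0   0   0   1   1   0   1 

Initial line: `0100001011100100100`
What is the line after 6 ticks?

0011100101010010011
1001010010101001000
0100101001010100111
0010010100101010010
1001001010010101001
0100100101001010100

0100100101001010100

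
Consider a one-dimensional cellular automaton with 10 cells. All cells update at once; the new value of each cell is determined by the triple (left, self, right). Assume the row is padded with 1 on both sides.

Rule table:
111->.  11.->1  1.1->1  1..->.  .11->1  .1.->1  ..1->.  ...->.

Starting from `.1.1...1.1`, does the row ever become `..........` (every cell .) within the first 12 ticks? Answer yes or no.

tick 1: 1111...111
tick 2: ...1...1..
tick 3: ...1...1..  (fixed point — unchanged through tick 12)
tick 12 is ...1...1.., still not uniform .

no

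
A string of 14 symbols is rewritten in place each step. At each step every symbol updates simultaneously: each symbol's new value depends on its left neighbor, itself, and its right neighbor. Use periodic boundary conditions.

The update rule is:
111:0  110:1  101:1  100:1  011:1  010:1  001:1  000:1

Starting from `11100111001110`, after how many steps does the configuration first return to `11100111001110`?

2

10111101111011
11100111001110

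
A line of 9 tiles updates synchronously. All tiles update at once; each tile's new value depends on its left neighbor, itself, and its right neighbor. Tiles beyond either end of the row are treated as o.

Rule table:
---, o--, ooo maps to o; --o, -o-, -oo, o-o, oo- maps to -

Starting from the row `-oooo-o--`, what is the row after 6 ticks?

o-oo--o--

--oo---o-
o---oo---
-oo---oo-
---oo----
oo---ooo-
o-oo--o--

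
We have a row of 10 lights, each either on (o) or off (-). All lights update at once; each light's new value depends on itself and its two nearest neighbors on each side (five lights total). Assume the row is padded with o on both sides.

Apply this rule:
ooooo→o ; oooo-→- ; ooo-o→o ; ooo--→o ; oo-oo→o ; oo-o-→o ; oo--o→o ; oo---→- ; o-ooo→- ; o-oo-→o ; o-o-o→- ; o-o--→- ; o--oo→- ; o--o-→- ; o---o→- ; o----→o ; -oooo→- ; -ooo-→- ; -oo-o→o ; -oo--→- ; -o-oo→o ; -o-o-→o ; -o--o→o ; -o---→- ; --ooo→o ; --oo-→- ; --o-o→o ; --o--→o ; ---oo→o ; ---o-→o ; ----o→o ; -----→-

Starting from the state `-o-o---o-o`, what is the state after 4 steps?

o-o-ooo-o-

o-o---ooo-
oo---oo-oo
-o--o-oo--
o-o-ooo-o-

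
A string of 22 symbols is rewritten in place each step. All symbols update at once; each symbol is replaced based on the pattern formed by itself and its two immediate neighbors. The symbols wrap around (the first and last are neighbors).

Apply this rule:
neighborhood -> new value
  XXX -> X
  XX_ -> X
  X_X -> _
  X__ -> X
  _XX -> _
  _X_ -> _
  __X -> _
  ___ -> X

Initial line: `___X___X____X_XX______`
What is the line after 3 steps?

step 1: XX__XX__XXX____XXXXXXX
step 2: XXX__XX__XXXXX__XXXXXX
step 3: XXXX__XX__XXXXX__XXXXX

XXXX__XX__XXXXX__XXXXX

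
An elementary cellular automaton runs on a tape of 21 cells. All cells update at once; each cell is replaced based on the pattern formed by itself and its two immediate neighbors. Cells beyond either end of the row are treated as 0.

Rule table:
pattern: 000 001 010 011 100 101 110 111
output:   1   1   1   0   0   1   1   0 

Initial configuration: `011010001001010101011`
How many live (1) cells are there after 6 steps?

15

101110111011111111101
110011001100000000111
010101010101111111001
111111111110000001011
000000000010111111101
111111111111000000111
count of 1: 15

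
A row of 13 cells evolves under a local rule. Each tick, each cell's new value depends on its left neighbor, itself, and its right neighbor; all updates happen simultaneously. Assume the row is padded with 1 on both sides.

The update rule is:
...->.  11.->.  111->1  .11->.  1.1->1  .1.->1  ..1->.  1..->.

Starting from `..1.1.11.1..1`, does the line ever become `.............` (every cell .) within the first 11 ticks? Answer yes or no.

yes

..1111..11...
...11........
.............
all cells are . at tick 3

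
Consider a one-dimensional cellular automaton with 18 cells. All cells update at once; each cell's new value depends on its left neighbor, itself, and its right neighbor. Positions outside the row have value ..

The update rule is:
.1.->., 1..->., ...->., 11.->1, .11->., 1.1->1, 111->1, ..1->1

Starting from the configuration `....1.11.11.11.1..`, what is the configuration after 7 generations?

.1.1.1.1.1.1......

...1.1.11.11.11...
..1.1.1.11.11.1...
.1.1.1.1.11.11....
1.1.1.1.1.11.1....
.1.1.1.1.1.11.....
1.1.1.1.1.1.1.....
.1.1.1.1.1.1......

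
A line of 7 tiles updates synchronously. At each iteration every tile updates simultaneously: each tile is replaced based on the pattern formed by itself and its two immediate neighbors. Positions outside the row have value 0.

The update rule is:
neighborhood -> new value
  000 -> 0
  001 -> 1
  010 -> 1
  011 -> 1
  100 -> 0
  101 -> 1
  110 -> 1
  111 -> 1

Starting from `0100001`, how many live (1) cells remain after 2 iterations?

1100011
1100111
count of 1: 5

5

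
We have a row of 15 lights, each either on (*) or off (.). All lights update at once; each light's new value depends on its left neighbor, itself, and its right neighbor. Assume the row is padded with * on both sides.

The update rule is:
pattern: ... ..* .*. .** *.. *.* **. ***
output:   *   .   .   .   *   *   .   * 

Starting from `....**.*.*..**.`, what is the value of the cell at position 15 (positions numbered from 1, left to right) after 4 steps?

step 1: ***...*.*.*...*
step 2: **.**..*.*.**..
step 3: *.*..*..*.*..*.
step 4: .*.*..*..*.*..*
position 15 holds *

*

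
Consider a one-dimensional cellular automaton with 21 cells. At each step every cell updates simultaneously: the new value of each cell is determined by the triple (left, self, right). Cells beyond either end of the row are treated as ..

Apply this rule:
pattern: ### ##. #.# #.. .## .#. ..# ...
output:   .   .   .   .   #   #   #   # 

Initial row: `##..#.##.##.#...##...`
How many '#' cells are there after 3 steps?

#..##.#..#..#.###..##
#.##..#.##.##.#...##.
#.#..##.#..#..#.###..
count of #: 10

10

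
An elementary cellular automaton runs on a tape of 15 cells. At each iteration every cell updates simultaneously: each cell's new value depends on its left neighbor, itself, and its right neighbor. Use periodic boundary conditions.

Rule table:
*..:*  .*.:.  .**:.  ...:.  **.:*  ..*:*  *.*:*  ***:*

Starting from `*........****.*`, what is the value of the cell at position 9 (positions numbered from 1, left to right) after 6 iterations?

iteration 1: **......*.****.
iteration 2: .**....*.*.****
iteration 3: *.**..*.*.*.***
iteration 4: **.***.*.*.*.**
iteration 5: ***.***.*.*.*.*
iteration 6: ****.***.*.*.*.
position 9 holds .

.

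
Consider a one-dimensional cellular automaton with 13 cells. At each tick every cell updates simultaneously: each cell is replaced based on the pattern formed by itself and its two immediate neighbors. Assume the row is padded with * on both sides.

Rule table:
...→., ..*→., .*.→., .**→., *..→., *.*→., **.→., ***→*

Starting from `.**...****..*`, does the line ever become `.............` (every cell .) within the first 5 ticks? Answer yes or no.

yes

.......**....
.............
all cells are . at tick 2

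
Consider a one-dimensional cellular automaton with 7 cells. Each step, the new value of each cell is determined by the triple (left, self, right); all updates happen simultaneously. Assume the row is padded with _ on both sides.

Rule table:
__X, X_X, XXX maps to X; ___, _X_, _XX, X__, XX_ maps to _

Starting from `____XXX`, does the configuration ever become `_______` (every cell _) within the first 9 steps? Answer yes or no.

step 1: ___X_X_
step 2: __X_X__
step 3: _X_X___
step 4: X_X____
step 5: _X_____
step 6: X______
step 7: _______
all cells are _ at step 7

yes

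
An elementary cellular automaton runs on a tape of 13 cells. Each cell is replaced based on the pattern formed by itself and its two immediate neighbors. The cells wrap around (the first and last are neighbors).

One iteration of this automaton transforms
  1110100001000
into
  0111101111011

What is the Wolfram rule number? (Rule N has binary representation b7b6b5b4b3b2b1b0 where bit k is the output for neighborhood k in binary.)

position 1: 111 → 1  (bit 7 = 1)
position 2: 110 → 1  (bit 6 = 1)
position 3: 101 → 1  (bit 5 = 1)
position 5: 100 → 0  (bit 4 = 0)
position 0: 011 → 0  (bit 3 = 0)
position 4: 010 → 1  (bit 2 = 1)
position 8: 001 → 1  (bit 1 = 1)
position 6: 000 → 1  (bit 0 = 1)
bits b7..b0 = 11100111 = 231

231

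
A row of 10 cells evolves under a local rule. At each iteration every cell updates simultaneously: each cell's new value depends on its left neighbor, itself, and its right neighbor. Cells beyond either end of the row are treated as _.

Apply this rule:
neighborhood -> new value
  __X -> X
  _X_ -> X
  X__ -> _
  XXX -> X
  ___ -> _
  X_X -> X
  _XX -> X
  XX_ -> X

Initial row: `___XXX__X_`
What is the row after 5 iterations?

__XXXX_XX_
_XXXXXXXX_
XXXXXXXXX_
XXXXXXXXX_  (fixed point — unchanged through iteration 5)

XXXXXXXXX_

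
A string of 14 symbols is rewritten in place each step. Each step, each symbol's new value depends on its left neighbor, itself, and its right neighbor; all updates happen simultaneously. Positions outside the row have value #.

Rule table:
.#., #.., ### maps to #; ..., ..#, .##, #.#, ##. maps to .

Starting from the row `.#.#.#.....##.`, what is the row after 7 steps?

.#.#.##.......
.#.#...#......
.#.##..##.....
.#...#...#....
.##..##..##...
...#...#...#..
#..##..##..##.

#..##..##..##.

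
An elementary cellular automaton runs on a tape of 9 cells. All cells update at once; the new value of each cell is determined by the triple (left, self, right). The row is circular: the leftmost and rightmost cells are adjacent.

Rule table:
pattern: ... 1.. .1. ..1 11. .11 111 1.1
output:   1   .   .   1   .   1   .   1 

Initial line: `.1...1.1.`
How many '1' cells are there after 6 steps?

step 1: 1..11.1..
step 2: ..11.1..1
step 3: .11.1..1.
step 4: 11.1..1..
step 5: 1.1..1..1
step 6: .1..1..11
count of 1: 4

4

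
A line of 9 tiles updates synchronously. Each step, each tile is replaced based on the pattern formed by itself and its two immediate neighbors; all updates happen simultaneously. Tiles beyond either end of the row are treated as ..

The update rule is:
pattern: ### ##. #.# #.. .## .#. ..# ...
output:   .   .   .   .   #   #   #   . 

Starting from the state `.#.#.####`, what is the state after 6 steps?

##.#.#...
#..#.#...
#.##.#...
#.#..#...
#.#.##...
#.#.#....

#.#.#....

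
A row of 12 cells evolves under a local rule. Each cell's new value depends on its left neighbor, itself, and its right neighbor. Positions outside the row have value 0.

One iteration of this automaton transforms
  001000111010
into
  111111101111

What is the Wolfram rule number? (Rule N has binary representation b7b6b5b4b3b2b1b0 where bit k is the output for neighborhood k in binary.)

position 7: 111 → 0  (bit 7 = 0)
position 8: 110 → 1  (bit 6 = 1)
position 9: 101 → 1  (bit 5 = 1)
position 3: 100 → 1  (bit 4 = 1)
position 6: 011 → 1  (bit 3 = 1)
position 2: 010 → 1  (bit 2 = 1)
position 1: 001 → 1  (bit 1 = 1)
position 0: 000 → 1  (bit 0 = 1)
bits b7..b0 = 01111111 = 127

127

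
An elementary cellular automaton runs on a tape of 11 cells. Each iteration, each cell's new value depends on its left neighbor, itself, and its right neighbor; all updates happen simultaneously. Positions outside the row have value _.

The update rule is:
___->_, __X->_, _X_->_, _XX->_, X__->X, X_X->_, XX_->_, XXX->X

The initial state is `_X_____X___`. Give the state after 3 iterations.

__X_____X__
___X_____X_
____X_____X

____X_____X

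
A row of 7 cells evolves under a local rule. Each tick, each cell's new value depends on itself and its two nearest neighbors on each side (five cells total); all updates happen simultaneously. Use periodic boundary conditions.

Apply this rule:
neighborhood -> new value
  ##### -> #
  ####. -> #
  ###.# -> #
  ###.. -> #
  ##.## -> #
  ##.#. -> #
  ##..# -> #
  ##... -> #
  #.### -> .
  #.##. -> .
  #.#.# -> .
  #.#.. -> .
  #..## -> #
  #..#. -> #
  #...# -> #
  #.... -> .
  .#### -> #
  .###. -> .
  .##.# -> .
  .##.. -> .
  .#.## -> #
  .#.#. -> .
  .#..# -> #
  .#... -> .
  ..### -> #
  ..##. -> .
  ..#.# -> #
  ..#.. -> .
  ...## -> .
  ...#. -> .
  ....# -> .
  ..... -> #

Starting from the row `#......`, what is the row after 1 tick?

...##..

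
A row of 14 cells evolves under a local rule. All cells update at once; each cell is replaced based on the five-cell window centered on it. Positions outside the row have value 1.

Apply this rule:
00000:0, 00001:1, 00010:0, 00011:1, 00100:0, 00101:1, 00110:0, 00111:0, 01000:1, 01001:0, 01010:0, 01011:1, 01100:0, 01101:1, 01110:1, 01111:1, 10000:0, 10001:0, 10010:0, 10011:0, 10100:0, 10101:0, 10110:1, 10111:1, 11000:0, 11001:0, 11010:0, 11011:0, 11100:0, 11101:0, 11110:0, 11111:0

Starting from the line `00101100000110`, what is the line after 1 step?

00111000011010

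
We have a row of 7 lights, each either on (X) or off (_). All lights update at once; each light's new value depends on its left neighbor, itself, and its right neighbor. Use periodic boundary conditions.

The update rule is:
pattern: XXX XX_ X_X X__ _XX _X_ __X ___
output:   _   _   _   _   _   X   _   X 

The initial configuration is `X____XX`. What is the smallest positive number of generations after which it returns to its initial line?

__XX___
X____XX

2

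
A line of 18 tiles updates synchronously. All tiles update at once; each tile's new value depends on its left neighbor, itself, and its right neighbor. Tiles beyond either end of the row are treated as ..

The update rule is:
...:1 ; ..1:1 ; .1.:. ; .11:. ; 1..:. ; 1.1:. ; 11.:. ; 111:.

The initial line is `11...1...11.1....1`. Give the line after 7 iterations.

...11..11.....111.
111...1...1111....
....11..11.....111
1111...1...1111...
.....11..11.....11
11111...1...1111..
......11..11.....1

......11..11.....1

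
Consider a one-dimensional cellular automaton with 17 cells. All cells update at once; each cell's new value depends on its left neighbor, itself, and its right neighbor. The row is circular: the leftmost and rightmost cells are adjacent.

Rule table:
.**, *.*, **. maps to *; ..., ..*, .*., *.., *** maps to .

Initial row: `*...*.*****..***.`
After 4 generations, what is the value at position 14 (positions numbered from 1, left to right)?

.

generation 1: .....**...*..*.**
generation 2: .....**.......***
generation 3: .....**.......*.*
generation 4: .....**........*.
position 14 holds .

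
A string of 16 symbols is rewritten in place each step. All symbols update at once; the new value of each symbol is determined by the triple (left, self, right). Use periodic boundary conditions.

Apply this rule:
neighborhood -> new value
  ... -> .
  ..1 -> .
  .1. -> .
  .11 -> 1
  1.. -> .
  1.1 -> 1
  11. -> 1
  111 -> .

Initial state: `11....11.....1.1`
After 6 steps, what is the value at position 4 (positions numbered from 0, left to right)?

.1....11......11
1.....11......11
1.....11......1.
......11.......1
......11........
......11........
position 4 holds .

.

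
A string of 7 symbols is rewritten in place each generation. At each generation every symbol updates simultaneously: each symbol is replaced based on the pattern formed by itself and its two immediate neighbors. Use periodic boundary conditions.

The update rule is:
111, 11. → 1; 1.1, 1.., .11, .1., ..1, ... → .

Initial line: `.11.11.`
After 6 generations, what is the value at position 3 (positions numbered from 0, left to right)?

.

..1..1.
.......
.......  (fixed point — unchanged through generation 6)
position 3 holds .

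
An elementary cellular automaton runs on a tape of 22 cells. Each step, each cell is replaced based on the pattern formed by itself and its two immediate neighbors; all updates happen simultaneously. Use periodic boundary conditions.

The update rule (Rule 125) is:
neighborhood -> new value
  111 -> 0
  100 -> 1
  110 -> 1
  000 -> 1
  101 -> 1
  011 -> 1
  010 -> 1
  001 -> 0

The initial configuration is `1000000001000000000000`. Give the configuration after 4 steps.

1111111101111111111110
1000000111000000000011
1111110101111111111010
1000011111000000001111

1000011111000000001111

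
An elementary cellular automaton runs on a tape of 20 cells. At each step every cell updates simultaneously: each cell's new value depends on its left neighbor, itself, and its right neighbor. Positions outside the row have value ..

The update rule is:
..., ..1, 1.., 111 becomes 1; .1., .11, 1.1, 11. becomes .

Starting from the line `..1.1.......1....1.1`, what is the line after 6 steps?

.11...111.1.111..111

step 1: 11...1111111.1111...
step 2: ..111.11111...11.111
step 3: 11.1...111.111....1.
step 4: ....111.1...1.1111.1
step 5: 1111.1...111...11...
step 6: .11...111.1.111..111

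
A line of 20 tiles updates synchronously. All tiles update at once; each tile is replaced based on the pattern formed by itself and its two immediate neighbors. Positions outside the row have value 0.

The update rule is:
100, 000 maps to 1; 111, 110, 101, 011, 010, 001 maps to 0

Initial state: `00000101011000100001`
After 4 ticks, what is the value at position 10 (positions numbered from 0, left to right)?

0

11110000000110011100
00001111110001000011
11100000001100111000
00011111100010000111
position 10 holds 0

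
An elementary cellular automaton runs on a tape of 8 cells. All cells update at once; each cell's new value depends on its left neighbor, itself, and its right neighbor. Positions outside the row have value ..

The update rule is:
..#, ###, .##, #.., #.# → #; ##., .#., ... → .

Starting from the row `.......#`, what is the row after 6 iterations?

.#.#.#.#

......#.
.....#.#
....#.#.
...#.#.#
..#.#.#.
.#.#.#.#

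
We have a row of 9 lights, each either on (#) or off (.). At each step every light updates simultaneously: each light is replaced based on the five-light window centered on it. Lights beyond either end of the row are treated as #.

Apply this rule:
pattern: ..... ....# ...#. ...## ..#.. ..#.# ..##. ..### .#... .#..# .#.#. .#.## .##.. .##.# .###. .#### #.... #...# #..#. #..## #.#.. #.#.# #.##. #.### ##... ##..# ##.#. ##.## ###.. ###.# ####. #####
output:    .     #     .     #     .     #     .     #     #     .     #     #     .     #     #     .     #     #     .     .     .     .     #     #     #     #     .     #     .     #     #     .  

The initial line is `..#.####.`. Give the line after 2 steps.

#######..

step 1: #.###.###
step 2: #######..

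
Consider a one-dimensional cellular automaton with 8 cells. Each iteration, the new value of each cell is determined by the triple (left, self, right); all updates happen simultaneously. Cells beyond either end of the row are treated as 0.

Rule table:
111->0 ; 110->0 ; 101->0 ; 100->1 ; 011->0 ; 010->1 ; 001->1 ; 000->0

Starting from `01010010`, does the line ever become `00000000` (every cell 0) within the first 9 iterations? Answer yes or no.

11011111
00000000
all cells are 0 at iteration 2

yes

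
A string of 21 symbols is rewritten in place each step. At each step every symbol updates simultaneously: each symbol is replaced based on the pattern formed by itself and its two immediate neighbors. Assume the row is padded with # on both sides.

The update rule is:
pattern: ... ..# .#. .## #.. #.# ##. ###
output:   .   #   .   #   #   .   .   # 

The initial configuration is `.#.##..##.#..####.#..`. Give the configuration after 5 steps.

..##...#####...######

step 1: ...#.###...#####...##
step 2: #.#..##.#.#####.#.###
step 3: ...###....####....###
step 4: #.###.#..####.#..####
step 5: ..##...#####...######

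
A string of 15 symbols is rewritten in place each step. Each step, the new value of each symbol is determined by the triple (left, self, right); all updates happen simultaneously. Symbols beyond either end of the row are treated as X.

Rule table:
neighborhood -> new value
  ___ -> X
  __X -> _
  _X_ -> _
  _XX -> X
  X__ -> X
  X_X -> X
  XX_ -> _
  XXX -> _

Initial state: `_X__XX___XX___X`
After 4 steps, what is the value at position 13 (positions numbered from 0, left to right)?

_

X_X_X_XX_X_XX_X
_X_X_XX_X_XX_XX
X_X_XX_X_XX_XX_
_X_XX_X_XX_XX_X
position 13 holds _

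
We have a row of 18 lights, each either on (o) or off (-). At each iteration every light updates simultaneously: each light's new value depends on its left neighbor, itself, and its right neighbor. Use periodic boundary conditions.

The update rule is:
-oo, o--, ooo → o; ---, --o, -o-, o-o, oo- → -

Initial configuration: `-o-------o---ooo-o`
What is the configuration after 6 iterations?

-o-----o----------

--o-------o--oo---
---o-------o-o-o--
----o-----------o-
-----o-----------o
o-----o-----------
-o-----o----------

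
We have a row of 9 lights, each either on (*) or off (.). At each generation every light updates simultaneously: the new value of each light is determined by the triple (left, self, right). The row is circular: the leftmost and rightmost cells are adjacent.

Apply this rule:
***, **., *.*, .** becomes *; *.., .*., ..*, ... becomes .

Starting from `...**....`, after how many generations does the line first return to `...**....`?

generation 1: ...**....

1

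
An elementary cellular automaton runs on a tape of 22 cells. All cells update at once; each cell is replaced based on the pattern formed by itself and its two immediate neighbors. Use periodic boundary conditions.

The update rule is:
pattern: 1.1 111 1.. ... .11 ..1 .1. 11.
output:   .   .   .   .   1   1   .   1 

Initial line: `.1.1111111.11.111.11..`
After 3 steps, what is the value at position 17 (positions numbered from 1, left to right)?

1..1.....1.11.1.1.11..
..1.....1..11.....11.1
.1.....1..111....111..
position 17 holds .

.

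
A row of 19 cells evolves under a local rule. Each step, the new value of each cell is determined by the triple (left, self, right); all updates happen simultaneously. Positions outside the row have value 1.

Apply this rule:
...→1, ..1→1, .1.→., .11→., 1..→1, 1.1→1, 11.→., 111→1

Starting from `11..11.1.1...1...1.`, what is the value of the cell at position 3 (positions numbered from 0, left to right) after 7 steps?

step 1: 1.11..1.1.111.111.1
step 2: .1..11.1.1.1.1.1.1.
step 3: 1.11..1.1.1.1.1.1.1
step 4: .1..11.1.1.1.1.1.1.  (repeats step 2; period 2)
step 7: 1.11..1.1.1.1.1.1.1
position 3 holds 1

1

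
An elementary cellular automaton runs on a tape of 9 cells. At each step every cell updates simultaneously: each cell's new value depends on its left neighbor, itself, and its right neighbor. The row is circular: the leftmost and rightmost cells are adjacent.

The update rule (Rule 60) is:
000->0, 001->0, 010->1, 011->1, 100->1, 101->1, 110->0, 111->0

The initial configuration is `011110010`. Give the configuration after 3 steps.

100101001

010001011
111001110
100101001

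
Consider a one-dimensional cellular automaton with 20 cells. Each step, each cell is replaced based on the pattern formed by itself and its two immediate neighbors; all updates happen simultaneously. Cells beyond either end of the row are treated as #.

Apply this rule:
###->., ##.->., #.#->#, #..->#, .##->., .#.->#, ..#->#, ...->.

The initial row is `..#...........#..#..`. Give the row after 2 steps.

....#.......#.......

step 1: ####.........#######
step 2: ....#.......#.......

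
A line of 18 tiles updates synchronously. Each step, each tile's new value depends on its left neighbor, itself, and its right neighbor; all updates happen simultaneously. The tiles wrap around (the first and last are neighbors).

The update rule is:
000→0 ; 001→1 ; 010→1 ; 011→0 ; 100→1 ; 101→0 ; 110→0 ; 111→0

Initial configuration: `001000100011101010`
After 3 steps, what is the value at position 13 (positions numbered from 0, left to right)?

step 1: 011101110100001011
step 2: 000000000110011000
step 3: 000000001001100100
position 13 holds 0

0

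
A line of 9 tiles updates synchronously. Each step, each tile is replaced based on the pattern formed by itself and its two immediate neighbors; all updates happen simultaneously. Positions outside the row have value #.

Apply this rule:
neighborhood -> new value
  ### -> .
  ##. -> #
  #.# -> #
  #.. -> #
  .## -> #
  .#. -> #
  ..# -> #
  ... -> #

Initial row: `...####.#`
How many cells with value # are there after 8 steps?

4

step 1: ####..###
step 2: ...####..
step 3: ####..###  (repeats step 1; period 2)
step 8: ...####..
count of #: 4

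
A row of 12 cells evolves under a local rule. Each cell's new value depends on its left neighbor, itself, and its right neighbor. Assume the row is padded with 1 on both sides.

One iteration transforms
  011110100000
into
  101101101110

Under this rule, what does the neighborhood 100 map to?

At position 7 the neighborhood is 100; the next row has 0 there.

0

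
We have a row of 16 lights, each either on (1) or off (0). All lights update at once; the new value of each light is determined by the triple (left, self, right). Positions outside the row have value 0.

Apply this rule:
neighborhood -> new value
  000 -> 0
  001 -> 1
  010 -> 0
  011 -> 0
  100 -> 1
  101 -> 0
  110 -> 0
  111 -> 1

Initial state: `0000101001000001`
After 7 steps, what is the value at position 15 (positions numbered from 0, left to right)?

0

0001000110100010
0010101000010101
0100000100100000
1010001011010000
0001010000001000
0010001000010100
0101010100100010
position 15 holds 0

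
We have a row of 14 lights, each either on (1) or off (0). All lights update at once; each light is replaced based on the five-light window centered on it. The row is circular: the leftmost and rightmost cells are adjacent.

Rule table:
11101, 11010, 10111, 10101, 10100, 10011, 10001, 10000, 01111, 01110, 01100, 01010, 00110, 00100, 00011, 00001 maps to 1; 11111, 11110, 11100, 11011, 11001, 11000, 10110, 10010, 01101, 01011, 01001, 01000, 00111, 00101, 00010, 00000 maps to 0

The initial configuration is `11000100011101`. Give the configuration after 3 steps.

step 1: 10010101101101
step 2: 10001100000000
step 3: 10111101000010

10111101000010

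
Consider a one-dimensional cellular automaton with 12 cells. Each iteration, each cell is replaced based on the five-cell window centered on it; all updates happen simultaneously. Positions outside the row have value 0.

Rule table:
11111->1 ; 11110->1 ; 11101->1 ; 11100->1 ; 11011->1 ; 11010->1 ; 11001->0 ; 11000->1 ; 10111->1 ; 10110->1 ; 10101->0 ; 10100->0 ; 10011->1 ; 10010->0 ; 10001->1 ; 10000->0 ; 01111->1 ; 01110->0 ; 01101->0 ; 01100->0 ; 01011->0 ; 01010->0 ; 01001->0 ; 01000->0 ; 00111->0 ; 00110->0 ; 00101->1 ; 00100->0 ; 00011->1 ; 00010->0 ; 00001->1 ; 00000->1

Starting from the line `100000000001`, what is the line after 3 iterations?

001111111111

000111111100
111011111110
001111111111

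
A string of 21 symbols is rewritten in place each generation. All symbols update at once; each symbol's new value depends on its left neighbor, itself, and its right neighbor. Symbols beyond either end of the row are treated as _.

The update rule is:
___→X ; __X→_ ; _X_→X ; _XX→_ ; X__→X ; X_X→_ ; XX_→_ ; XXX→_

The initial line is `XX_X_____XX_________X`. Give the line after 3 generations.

generation 1: ___XXXXX___XXXXXXXX_X
generation 2: XX______XX__________X
generation 3: __XXXXX___XXXXXXXXX_X

__XXXXX___XXXXXXXXX_X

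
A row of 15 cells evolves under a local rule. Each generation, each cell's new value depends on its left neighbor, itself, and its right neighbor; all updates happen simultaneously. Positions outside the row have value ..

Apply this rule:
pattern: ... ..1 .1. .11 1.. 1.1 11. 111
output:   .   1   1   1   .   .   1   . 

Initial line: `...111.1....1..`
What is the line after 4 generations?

11.1.1.1.11.1..

..11.1.1...11..
.111.1.1..111..
11.1.1.1.11.1..
11.1.1.1.11.1..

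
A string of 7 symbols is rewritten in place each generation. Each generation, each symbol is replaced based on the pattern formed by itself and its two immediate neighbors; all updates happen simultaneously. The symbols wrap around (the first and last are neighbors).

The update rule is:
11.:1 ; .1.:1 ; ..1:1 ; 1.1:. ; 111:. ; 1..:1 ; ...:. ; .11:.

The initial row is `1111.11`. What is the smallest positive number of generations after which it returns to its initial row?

4

...1...
..111..
.1..11.
1111.11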